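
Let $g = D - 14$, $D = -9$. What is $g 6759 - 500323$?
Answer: $-655780$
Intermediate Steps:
$g = -23$ ($g = -9 - 14 = -23$)
$g 6759 - 500323 = \left(-23\right) 6759 - 500323 = -155457 - 500323 = -655780$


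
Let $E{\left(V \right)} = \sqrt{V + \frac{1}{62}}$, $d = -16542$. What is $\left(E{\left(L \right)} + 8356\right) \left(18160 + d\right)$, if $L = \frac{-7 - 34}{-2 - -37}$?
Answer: $13520008 + \frac{809 i \sqrt{5440190}}{1085} \approx 1.352 \cdot 10^{7} + 1739.1 i$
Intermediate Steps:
$L = - \frac{41}{35}$ ($L = \frac{-7 - 34}{-2 + 37} = - \frac{41}{35} \approx -1.1714$)
$E{\left(V \right)} = \sqrt{\frac{1}{62} + V}$ ($E{\left(V \right)} = \sqrt{V + \frac{1}{62}} = \sqrt{\frac{1}{62} + V}$)
$\left(E{\left(L \right)} + 8356\right) \left(18160 + d\right) = \left(\frac{\sqrt{62 + 3844 \left(- \frac{41}{35}\right)}}{62} + 8356\right) \left(18160 - 16542\right) = \left(\frac{\sqrt{62 - \frac{157604}{35}}}{62} + 8356\right) 1618 = \left(\frac{\sqrt{- \frac{155434}{35}}}{62} + 8356\right) 1618 = \left(\frac{\frac{1}{35} i \sqrt{5440190}}{62} + 8356\right) 1618 = \left(\frac{i \sqrt{5440190}}{2170} + 8356\right) 1618 = \left(8356 + \frac{i \sqrt{5440190}}{2170}\right) 1618 = 13520008 + \frac{809 i \sqrt{5440190}}{1085}$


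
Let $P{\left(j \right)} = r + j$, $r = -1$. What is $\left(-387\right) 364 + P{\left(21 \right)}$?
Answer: $-140848$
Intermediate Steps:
$P{\left(j \right)} = -1 + j$
$\left(-387\right) 364 + P{\left(21 \right)} = \left(-387\right) 364 + \left(-1 + 21\right) = -140868 + 20 = -140848$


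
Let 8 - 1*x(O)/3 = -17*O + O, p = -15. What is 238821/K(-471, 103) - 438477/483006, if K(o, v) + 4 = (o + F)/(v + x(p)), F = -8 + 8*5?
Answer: -22801523100053/311216866 ≈ -73266.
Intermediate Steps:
x(O) = 24 + 48*O (x(O) = 24 - 3*(-17*O + O) = 24 - (-48)*O = 24 + 48*O)
F = 32 (F = -8 + 40 = 32)
K(o, v) = -4 + (32 + o)/(-696 + v) (K(o, v) = -4 + (o + 32)/(v + (24 + 48*(-15))) = -4 + (32 + o)/(v + (24 - 720)) = -4 + (32 + o)/(v - 696) = -4 + (32 + o)/(-696 + v))
238821/K(-471, 103) - 438477/483006 = 238821/(((2816 - 471 - 4*103)/(-696 + 103))) - 438477/483006 = 238821/(((2816 - 471 - 412)/(-593))) - 438477*1/483006 = 238821/((-1/593*1933)) - 146159/161002 = 238821/(-1933/593) - 146159/161002 = 238821*(-593/1933) - 146159/161002 = -141620853/1933 - 146159/161002 = -22801523100053/311216866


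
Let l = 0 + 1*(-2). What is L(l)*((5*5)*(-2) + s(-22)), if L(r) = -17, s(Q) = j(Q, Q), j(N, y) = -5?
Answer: 935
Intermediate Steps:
l = -2 (l = 0 - 2 = -2)
s(Q) = -5
L(l)*((5*5)*(-2) + s(-22)) = -17*((5*5)*(-2) - 5) = -17*(25*(-2) - 5) = -17*(-50 - 5) = -17*(-55) = 935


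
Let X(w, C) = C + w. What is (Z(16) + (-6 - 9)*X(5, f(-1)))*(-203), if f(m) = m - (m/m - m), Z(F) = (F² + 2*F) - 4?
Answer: -51562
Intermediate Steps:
Z(F) = -4 + F² + 2*F
f(m) = -1 + 2*m (f(m) = m - (1 - m) = m + (-1 + m) = -1 + 2*m)
(Z(16) + (-6 - 9)*X(5, f(-1)))*(-203) = ((-4 + 16² + 2*16) + (-6 - 9)*((-1 + 2*(-1)) + 5))*(-203) = ((-4 + 256 + 32) - 15*((-1 - 2) + 5))*(-203) = (284 - 15*(-3 + 5))*(-203) = (284 - 15*2)*(-203) = (284 - 30)*(-203) = 254*(-203) = -51562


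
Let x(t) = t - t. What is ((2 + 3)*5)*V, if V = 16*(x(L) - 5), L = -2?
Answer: -2000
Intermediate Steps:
x(t) = 0
V = -80 (V = 16*(0 - 5) = 16*(-5) = -80)
((2 + 3)*5)*V = ((2 + 3)*5)*(-80) = (5*5)*(-80) = 25*(-80) = -2000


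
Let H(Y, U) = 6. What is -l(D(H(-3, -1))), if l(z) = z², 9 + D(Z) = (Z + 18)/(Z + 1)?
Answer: -1521/49 ≈ -31.041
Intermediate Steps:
D(Z) = -9 + (18 + Z)/(1 + Z) (D(Z) = -9 + (Z + 18)/(Z + 1) = -9 + (18 + Z)/(1 + Z))
-l(D(H(-3, -1))) = -((9 - 8*6)/(1 + 6))² = -((9 - 48)/7)² = -((⅐)*(-39))² = -(-39/7)² = -1*1521/49 = -1521/49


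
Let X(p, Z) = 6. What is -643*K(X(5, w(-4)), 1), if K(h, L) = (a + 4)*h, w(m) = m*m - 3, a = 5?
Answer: -34722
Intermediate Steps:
w(m) = -3 + m² (w(m) = m² - 3 = -3 + m²)
K(h, L) = 9*h (K(h, L) = (5 + 4)*h = 9*h)
-643*K(X(5, w(-4)), 1) = -5787*6 = -643*54 = -34722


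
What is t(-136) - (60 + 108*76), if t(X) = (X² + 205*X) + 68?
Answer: -17584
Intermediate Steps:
t(X) = 68 + X² + 205*X
t(-136) - (60 + 108*76) = (68 + (-136)² + 205*(-136)) - (60 + 108*76) = (68 + 18496 - 27880) - (60 + 8208) = -9316 - 1*8268 = -9316 - 8268 = -17584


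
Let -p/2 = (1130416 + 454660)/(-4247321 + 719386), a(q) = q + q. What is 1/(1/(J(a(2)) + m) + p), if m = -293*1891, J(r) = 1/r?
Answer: 7818789471685/7025838428412 ≈ 1.1129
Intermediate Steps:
a(q) = 2*q
p = 3170152/3527935 (p = -2*(1130416 + 454660)/(-4247321 + 719386) = -3170152/(-3527935) = -3170152*(-1)/3527935 = -2*(-1585076/3527935) = 3170152/3527935 ≈ 0.89859)
m = -554063
1/(1/(J(a(2)) + m) + p) = 1/(1/(1/(2*2) - 554063) + 3170152/3527935) = 1/(1/(1/4 - 554063) + 3170152/3527935) = 1/(1/(-2216251/4) + 3170152/3527935) = 1/(-4/2216251 + 3170152/3527935) = 1/(7025838428412/7818789471685) = 7818789471685/7025838428412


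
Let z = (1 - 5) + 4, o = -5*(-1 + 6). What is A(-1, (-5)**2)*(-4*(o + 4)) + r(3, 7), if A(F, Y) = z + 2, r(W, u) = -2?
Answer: 166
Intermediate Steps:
o = -25 (o = -5*5 = -25)
z = 0 (z = -4 + 4 = 0)
A(F, Y) = 2 (A(F, Y) = 0 + 2 = 2)
A(-1, (-5)**2)*(-4*(o + 4)) + r(3, 7) = 2*(-4*(-25 + 4)) - 2 = 2*(-4*(-21)) - 2 = 2*84 - 2 = 168 - 2 = 166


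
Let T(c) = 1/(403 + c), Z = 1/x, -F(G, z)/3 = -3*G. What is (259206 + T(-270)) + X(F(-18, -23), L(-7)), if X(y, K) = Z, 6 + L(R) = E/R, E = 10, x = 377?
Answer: 12996848556/50141 ≈ 2.5921e+5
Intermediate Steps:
F(G, z) = 9*G (F(G, z) = -(-9)*G = 9*G)
Z = 1/377 ≈ 0.0026525
L(R) = -6 + 10/R
X(y, K) = 1/377
(259206 + T(-270)) + X(F(-18, -23), L(-7)) = (259206 + 1/(403 - 270)) + 1/377 = (259206 + 1/133) + 1/377 = 34474399/133 + 1/377 = 12996848556/50141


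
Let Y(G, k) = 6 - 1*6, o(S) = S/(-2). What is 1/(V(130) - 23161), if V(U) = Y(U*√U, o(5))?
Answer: -1/23161 ≈ -4.3176e-5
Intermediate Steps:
o(S) = -S/2 (o(S) = S*(-½) = -S/2)
Y(G, k) = 0 (Y(G, k) = 6 - 6 = 0)
V(U) = 0
1/(V(130) - 23161) = 1/(0 - 23161) = 1/(-23161) = -1/23161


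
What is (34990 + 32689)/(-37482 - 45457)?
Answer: -67679/82939 ≈ -0.81601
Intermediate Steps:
(34990 + 32689)/(-37482 - 45457) = 67679/(-82939) = 67679*(-1/82939) = -67679/82939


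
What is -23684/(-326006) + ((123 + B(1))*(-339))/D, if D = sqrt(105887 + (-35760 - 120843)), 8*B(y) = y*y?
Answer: 11842/163003 + 333915*I*sqrt(12679)/202864 ≈ 0.072649 + 185.34*I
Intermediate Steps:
B(y) = y**2/8 (B(y) = (y*y)/8 = y**2/8)
D = 2*I*sqrt(12679) (D = sqrt(105887 - 156603) = sqrt(-50716) = 2*I*sqrt(12679) ≈ 225.2*I)
-23684/(-326006) + ((123 + B(1))*(-339))/D = -23684/(-326006) + ((123 + (1/8)*1**2)*(-339))/((2*I*sqrt(12679))) = -23684*(-1/326006) + ((123 + (1/8)*1)*(-339))*(-I*sqrt(12679)/25358) = 11842/163003 + ((123 + 1/8)*(-339))*(-I*sqrt(12679)/25358) = 11842/163003 + ((985/8)*(-339))*(-I*sqrt(12679)/25358) = 11842/163003 - (-333915)*I*sqrt(12679)/202864 = 11842/163003 + 333915*I*sqrt(12679)/202864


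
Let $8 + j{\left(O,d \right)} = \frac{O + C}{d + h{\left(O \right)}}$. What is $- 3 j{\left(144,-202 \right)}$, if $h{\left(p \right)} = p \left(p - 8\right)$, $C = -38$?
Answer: $\frac{232425}{9691} \approx 23.984$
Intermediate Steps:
$h{\left(p \right)} = p \left(-8 + p\right)$
$j{\left(O,d \right)} = -8 + \frac{-38 + O}{d + O \left(-8 + O\right)}$ ($j{\left(O,d \right)} = -8 + \frac{O - 38}{d + O \left(-8 + O\right)} = -8 + \frac{-38 + O}{d + O \left(-8 + O\right)}$)
$- 3 j{\left(144,-202 \right)} = - 3 \frac{-38 + 144 - -1616 - 1152 \left(-8 + 144\right)}{-202 + 144 \left(-8 + 144\right)} = - 3 \frac{-38 + 144 + 1616 - 1152 \cdot 136}{-202 + 144 \cdot 136} = - 3 \frac{-38 + 144 + 1616 - 156672}{-202 + 19584} = - 3 \cdot \frac{1}{19382} \left(-154950\right) = \left(-3\right) \left(- \frac{77475}{9691}\right) = \frac{232425}{9691}$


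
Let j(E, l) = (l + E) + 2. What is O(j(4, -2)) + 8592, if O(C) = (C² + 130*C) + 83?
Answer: 9211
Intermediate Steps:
j(E, l) = 2 + E + l (j(E, l) = (E + l) + 2 = 2 + E + l)
O(C) = 83 + C² + 130*C
O(j(4, -2)) + 8592 = (83 + (2 + 4 - 2)² + 130*(2 + 4 - 2)) + 8592 = (83 + 4² + 130*4) + 8592 = (83 + 16 + 520) + 8592 = 619 + 8592 = 9211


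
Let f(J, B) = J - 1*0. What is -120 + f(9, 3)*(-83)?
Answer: -867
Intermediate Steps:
f(J, B) = J (f(J, B) = J + 0 = J)
-120 + f(9, 3)*(-83) = -120 + 9*(-83) = -120 - 747 = -867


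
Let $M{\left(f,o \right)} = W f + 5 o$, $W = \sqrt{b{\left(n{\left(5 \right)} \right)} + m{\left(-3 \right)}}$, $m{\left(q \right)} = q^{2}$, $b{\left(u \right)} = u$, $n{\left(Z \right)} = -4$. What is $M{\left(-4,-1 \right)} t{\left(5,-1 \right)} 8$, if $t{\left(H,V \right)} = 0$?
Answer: $0$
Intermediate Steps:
$W = \sqrt{5}$ ($W = \sqrt{-4 + \left(-3\right)^{2}} = \sqrt{-4 + 9} = \sqrt{5} \approx 2.2361$)
$M{\left(f,o \right)} = 5 o + f \sqrt{5}$ ($M{\left(f,o \right)} = \sqrt{5} f + 5 o = f \sqrt{5} + 5 o = 5 o + f \sqrt{5}$)
$M{\left(-4,-1 \right)} t{\left(5,-1 \right)} 8 = \left(5 \left(-1\right) - 4 \sqrt{5}\right) 0 \cdot 8 = \left(-5 - 4 \sqrt{5}\right) 0 \cdot 8 = 0 \cdot 8 = 0$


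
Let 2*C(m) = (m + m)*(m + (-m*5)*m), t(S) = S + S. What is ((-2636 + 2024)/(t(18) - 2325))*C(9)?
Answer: -727056/763 ≈ -952.89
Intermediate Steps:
t(S) = 2*S
C(m) = m*(m - 5*m²) (C(m) = ((m + m)*(m + (-m*5)*m))/2 = ((2*m)*(m + (-5*m)*m))/2 = ((2*m)*(m - 5*m²))/2 = (2*m*(m - 5*m²))/2 = m*(m - 5*m²))
((-2636 + 2024)/(t(18) - 2325))*C(9) = ((-2636 + 2024)/(2*18 - 2325))*(9²*(1 - 5*9)) = (-612/(36 - 2325))*(81*(1 - 45)) = (-612/(-2289))*(81*(-44)) = -612*(-1/2289)*(-3564) = (204/763)*(-3564) = -727056/763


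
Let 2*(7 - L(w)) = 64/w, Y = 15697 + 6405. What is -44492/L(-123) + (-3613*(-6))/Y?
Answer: -60467095089/9868543 ≈ -6127.3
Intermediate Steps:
Y = 22102
L(w) = 7 - 32/w
-44492/L(-123) + (-3613*(-6))/Y = -44492/(7 - 32/(-123)) - 3613*(-6)/22102 = -44492/(7 - 32*(-1/123)) + 21678*(1/22102) = -44492/(7 + 32/123) + 10839/11051 = -44492/893/123 + 10839/11051 = -44492*123/893 + 10839/11051 = -5472516/893 + 10839/11051 = -60467095089/9868543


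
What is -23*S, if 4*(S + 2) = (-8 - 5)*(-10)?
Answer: -1403/2 ≈ -701.50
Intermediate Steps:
S = 61/2 (S = -2 + ((-8 - 5)*(-10))/4 = -2 + (-13*(-10))/4 = -2 + (¼)*130 = -2 + 65/2 = 61/2 ≈ 30.500)
-23*S = -23*61/2 = -1403/2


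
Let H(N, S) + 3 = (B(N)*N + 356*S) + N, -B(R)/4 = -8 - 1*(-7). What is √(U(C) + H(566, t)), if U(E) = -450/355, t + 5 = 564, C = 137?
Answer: √1017423681/71 ≈ 449.25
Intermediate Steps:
B(R) = 4 (B(R) = -4*(-8 - 1*(-7)) = -4*(-8 + 7) = -4*(-1) = 4)
t = 559 (t = -5 + 564 = 559)
H(N, S) = -3 + 5*N + 356*S (H(N, S) = -3 + ((4*N + 356*S) + N) = -3 + (5*N + 356*S) = -3 + 5*N + 356*S)
U(E) = -90/71 (U(E) = -450*1/355 = -90/71)
√(U(C) + H(566, t)) = √(-90/71 + (-3 + 5*566 + 356*559)) = √(-90/71 + (-3 + 2830 + 199004)) = √(-90/71 + 201831) = √(14329911/71) = √1017423681/71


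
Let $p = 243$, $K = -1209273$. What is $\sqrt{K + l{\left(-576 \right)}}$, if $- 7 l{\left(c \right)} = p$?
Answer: $\frac{i \sqrt{59256078}}{7} \approx 1099.7 i$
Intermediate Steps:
$l{\left(c \right)} = - \frac{243}{7}$ ($l{\left(c \right)} = \left(- \frac{1}{7}\right) 243 = - \frac{243}{7}$)
$\sqrt{K + l{\left(-576 \right)}} = \sqrt{-1209273 - \frac{243}{7}} = \sqrt{- \frac{8465154}{7}} = \frac{i \sqrt{59256078}}{7}$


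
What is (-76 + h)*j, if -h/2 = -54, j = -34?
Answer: -1088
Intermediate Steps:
h = 108 (h = -2*(-54) = 108)
(-76 + h)*j = (-76 + 108)*(-34) = 32*(-34) = -1088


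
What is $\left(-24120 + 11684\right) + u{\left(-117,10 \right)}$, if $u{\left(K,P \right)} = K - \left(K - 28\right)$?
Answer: $-12408$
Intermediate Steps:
$u{\left(K,P \right)} = 28$ ($u{\left(K,P \right)} = K - \left(K - 28\right) = K - \left(-28 + K\right) = 28$)
$\left(-24120 + 11684\right) + u{\left(-117,10 \right)} = \left(-24120 + 11684\right) + 28 = -12436 + 28 = -12408$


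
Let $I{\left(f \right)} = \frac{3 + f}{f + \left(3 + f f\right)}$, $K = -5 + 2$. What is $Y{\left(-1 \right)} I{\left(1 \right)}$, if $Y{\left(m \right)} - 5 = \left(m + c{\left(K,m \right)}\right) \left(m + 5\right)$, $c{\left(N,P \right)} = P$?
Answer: $- \frac{12}{5} \approx -2.4$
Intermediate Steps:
$K = -3$
$Y{\left(m \right)} = 5 + 2 m \left(5 + m\right)$ ($Y{\left(m \right)} = 5 + \left(m + m\right) \left(m + 5\right) = 5 + 2 m \left(5 + m\right)$)
$I{\left(f \right)} = \frac{3 + f}{3 + f + f^{2}}$ ($I{\left(f \right)} = \frac{3 + f}{f + \left(3 + f^{2}\right)} = \frac{3 + f}{3 + f + f^{2}}$)
$Y{\left(-1 \right)} I{\left(1 \right)} = \left(5 + 2 \left(-1\right)^{2} + 10 \left(-1\right)\right) \frac{3 + 1}{3 + 1 + 1^{2}} = \left(5 + 2 \cdot 1 - 10\right) \frac{1}{3 + 1 + 1} \cdot 4 = \left(5 + 2 - 10\right) \frac{1}{5} \cdot 4 = - 3 \cdot \frac{1}{5} \cdot 4 = \left(-3\right) \frac{4}{5} = - \frac{12}{5}$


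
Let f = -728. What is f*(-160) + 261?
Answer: 116741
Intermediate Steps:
f*(-160) + 261 = -728*(-160) + 261 = 116480 + 261 = 116741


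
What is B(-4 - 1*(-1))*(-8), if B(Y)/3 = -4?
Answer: 96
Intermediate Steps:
B(Y) = -12 (B(Y) = 3*(-4) = -12)
B(-4 - 1*(-1))*(-8) = -12*(-8) = 96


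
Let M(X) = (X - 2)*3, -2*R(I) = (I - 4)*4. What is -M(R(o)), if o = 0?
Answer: -18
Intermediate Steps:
R(I) = 8 - 2*I (R(I) = -(I - 4)*4/2 = -(-4 + I)*4/2 = -(-16 + 4*I)/2 = 8 - 2*I)
M(X) = -6 + 3*X (M(X) = (-2 + X)*3 = -6 + 3*X)
-M(R(o)) = -(-6 + 3*(8 - 2*0)) = -(-6 + 3*(8 + 0)) = -(-6 + 3*8) = -(-6 + 24) = -1*18 = -18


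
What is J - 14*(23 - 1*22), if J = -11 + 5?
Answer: -20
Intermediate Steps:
J = -6
J - 14*(23 - 1*22) = -6 - 14*(23 - 1*22) = -6 - 14*(23 - 22) = -6 - 14*1 = -6 - 14 = -20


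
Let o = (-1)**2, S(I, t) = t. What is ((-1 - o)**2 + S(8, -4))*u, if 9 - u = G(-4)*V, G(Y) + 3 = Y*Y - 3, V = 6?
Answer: 0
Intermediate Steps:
o = 1
G(Y) = -6 + Y**2 (G(Y) = -3 + (Y*Y - 3) = -3 + (Y**2 - 3) = -3 + (-3 + Y**2) = -6 + Y**2)
u = -51 (u = 9 - (-6 + (-4)**2)*6 = 9 - (-6 + 16)*6 = 9 - 10*6 = 9 - 1*60 = 9 - 60 = -51)
((-1 - o)**2 + S(8, -4))*u = ((-1 - 1*1)**2 - 4)*(-51) = ((-1 - 1)**2 - 4)*(-51) = ((-2)**2 - 4)*(-51) = (4 - 4)*(-51) = 0*(-51) = 0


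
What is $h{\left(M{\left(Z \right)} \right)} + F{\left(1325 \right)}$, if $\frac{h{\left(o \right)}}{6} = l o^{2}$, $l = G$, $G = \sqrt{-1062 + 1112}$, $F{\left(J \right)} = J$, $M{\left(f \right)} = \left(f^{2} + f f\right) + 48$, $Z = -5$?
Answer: $1325 + 288120 \sqrt{2} \approx 4.0879 \cdot 10^{5}$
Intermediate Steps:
$M{\left(f \right)} = 48 + 2 f^{2}$ ($M{\left(f \right)} = \left(f^{2} + f^{2}\right) + 48 = 2 f^{2} + 48 = 48 + 2 f^{2}$)
$G = 5 \sqrt{2}$ ($G = \sqrt{50} = 5 \sqrt{2} \approx 7.0711$)
$l = 5 \sqrt{2} \approx 7.0711$
$h{\left(o \right)} = 30 \sqrt{2} o^{2}$ ($h{\left(o \right)} = 6 \cdot 5 \sqrt{2} o^{2} = 30 \sqrt{2} o^{2}$)
$h{\left(M{\left(Z \right)} \right)} + F{\left(1325 \right)} = 30 \sqrt{2} \left(48 + 2 \left(-5\right)^{2}\right)^{2} + 1325 = 30 \sqrt{2} \left(48 + 2 \cdot 25\right)^{2} + 1325 = 30 \sqrt{2} \left(48 + 50\right)^{2} + 1325 = 30 \sqrt{2} \cdot 98^{2} + 1325 = 30 \sqrt{2} \cdot 9604 + 1325 = 288120 \sqrt{2} + 1325 = 1325 + 288120 \sqrt{2}$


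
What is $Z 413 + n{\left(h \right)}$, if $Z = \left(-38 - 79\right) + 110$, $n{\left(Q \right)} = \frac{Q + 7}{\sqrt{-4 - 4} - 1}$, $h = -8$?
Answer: $- \frac{26018}{9} + \frac{2 i \sqrt{2}}{9} \approx -2890.9 + 0.31427 i$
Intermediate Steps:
$n{\left(Q \right)} = \frac{7 + Q}{-1 + 2 i \sqrt{2}}$ ($n{\left(Q \right)} = \frac{7 + Q}{\sqrt{-8} - 1} = \frac{7 + Q}{2 i \sqrt{2} - 1} = \frac{7 + Q}{-1 + 2 i \sqrt{2}}$)
$Z = -7$ ($Z = -117 + 110 = -7$)
$Z 413 + n{\left(h \right)} = \left(-7\right) 413 - \left(- \frac{1}{9} + \frac{14 i \sqrt{2}}{9} + \frac{2}{9} i \left(-8\right) \sqrt{2}\right) = -2891 + \left(- \frac{7}{9} + \frac{8}{9} - \frac{14 i \sqrt{2}}{9} + \frac{16 i \sqrt{2}}{9}\right) = -2891 + \left(\frac{1}{9} + \frac{2 i \sqrt{2}}{9}\right) = - \frac{26018}{9} + \frac{2 i \sqrt{2}}{9}$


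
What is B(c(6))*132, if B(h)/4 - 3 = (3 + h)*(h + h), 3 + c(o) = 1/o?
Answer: 3256/3 ≈ 1085.3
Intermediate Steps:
c(o) = -3 + 1/o
B(h) = 12 + 8*h*(3 + h) (B(h) = 12 + 4*((3 + h)*(h + h)) = 12 + 4*((3 + h)*(2*h)) = 12 + 4*(2*h*(3 + h)) = 12 + 8*h*(3 + h))
B(c(6))*132 = (12 + 8*(-3 + 1/6)² + 24*(-3 + 1/6))*132 = (12 + 8*(-3 + ⅙)² + 24*(-3 + ⅙))*132 = (12 + 8*(-17/6)² + 24*(-17/6))*132 = (12 + 8*(289/36) - 68)*132 = (12 + 578/9 - 68)*132 = (74/9)*132 = 3256/3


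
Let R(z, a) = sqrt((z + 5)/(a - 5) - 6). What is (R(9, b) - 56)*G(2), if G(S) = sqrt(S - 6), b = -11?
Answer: I*(-224 + I*sqrt(110))/2 ≈ -5.244 - 112.0*I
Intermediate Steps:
G(S) = sqrt(-6 + S)
R(z, a) = sqrt(-6 + (5 + z)/(-5 + a)) (R(z, a) = sqrt((5 + z)/(-5 + a) - 6) = sqrt(-6 + (5 + z)/(-5 + a)))
(R(9, b) - 56)*G(2) = (sqrt((35 + 9 - 6*(-11))/(-5 - 11)) - 56)*sqrt(-6 + 2) = (sqrt((35 + 9 + 66)/(-16)) - 56)*sqrt(-4) = (sqrt(-1/16*110) - 56)*(2*I) = (sqrt(-55/8) - 56)*(2*I) = (I*sqrt(110)/4 - 56)*(2*I) = (-56 + I*sqrt(110)/4)*(2*I) = 2*I*(-56 + I*sqrt(110)/4)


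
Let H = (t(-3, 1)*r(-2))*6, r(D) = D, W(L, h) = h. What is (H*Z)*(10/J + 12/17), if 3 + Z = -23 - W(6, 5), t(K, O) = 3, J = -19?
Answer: 64728/323 ≈ 200.40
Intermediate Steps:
H = -36 (H = (3*(-2))*6 = -6*6 = -36)
Z = -31 (Z = -3 + (-23 - 1*5) = -3 + (-23 - 5) = -3 - 28 = -31)
(H*Z)*(10/J + 12/17) = (-36*(-31))*(10/(-19) + 12/17) = 1116*(10*(-1/19) + 12*(1/17)) = 1116*(-10/19 + 12/17) = 1116*(58/323) = 64728/323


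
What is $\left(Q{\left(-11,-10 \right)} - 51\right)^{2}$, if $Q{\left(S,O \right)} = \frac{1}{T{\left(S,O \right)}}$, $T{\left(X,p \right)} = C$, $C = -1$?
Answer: $2704$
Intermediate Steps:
$T{\left(X,p \right)} = -1$
$Q{\left(S,O \right)} = -1$ ($Q{\left(S,O \right)} = \frac{1}{-1} = -1$)
$\left(Q{\left(-11,-10 \right)} - 51\right)^{2} = \left(-1 - 51\right)^{2} = \left(-52\right)^{2} = 2704$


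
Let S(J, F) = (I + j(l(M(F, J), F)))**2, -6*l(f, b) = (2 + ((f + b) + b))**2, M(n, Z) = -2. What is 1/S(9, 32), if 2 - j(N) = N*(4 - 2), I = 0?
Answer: 9/16826404 ≈ 5.3487e-7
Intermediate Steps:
l(f, b) = -(2 + f + 2*b)**2/6 (l(f, b) = -(2 + ((f + b) + b))**2/6 = -(2 + ((b + f) + b))**2/6 = -(2 + (f + 2*b))**2/6 = -(2 + f + 2*b)**2/6)
j(N) = 2 - 2*N (j(N) = 2 - N*(4 - 2) = 2 - N*2 = 2 - 2*N)
S(J, F) = (2 + 4*F**2/3)**2 (S(J, F) = (0 + (2 - (-1)*(2 - 2 + 2*F)**2/3))**2 = (0 + (2 - (-1)*(2*F)**2/3))**2 = (0 + (2 - (-1)*4*F**2/3))**2 = (0 + (2 - (-4)*F**2/3))**2 = (0 + (2 + 4*F**2/3))**2 = (2 + 4*F**2/3)**2)
1/S(9, 32) = 1/(4*(3 + 2*32**2)**2/9) = 1/(4*(3 + 2*1024)**2/9) = 1/(4*(3 + 2048)**2/9) = 1/((4/9)*2051**2) = 1/((4/9)*4206601) = 1/(16826404/9) = 9/16826404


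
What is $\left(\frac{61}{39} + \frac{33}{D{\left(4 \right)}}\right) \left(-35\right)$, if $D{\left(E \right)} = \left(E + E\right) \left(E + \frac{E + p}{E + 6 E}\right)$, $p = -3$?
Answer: $- \frac{797825}{8814} \approx -90.518$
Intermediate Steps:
$D{\left(E \right)} = 2 E \left(E + \frac{-3 + E}{7 E}\right)$ ($D{\left(E \right)} = \left(E + E\right) \left(E + \frac{E - 3}{E + 6 E}\right) = 2 E \left(E + \frac{-3 + E}{7 E}\right)$)
$\left(\frac{61}{39} + \frac{33}{D{\left(4 \right)}}\right) \left(-35\right) = \left(\frac{61}{39} + \frac{33}{- \frac{6}{7} + 2 \cdot 4^{2} + \frac{2}{7} \cdot 4}\right) \left(-35\right) = \left(61 \cdot \frac{1}{39} + \frac{33}{- \frac{6}{7} + 2 \cdot 16 + \frac{8}{7}}\right) \left(-35\right) = \left(\frac{61}{39} + \frac{33}{- \frac{6}{7} + 32 + \frac{8}{7}}\right) \left(-35\right) = \left(\frac{61}{39} + \frac{33}{\frac{226}{7}}\right) \left(-35\right) = \left(\frac{61}{39} + 33 \cdot \frac{7}{226}\right) \left(-35\right) = \left(\frac{61}{39} + \frac{231}{226}\right) \left(-35\right) = \frac{22795}{8814} \left(-35\right) = - \frac{797825}{8814}$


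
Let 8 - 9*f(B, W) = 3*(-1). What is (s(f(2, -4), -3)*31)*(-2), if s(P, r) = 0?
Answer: 0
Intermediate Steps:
f(B, W) = 11/9 (f(B, W) = 8/9 - (-1)/3 = 8/9 - ⅑*(-3) = 8/9 + ⅓ = 11/9)
(s(f(2, -4), -3)*31)*(-2) = (0*31)*(-2) = 0*(-2) = 0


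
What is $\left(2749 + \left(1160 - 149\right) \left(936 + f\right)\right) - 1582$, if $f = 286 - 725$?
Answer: $503634$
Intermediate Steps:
$f = -439$ ($f = 286 - 725 = -439$)
$\left(2749 + \left(1160 - 149\right) \left(936 + f\right)\right) - 1582 = \left(2749 + \left(1160 - 149\right) \left(936 - 439\right)\right) - 1582 = \left(2749 + 1011 \cdot 497\right) - 1582 = \left(2749 + 502467\right) - 1582 = 505216 - 1582 = 503634$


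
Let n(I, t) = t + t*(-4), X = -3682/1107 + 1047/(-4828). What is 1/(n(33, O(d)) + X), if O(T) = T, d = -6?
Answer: 5344596/77267003 ≈ 0.069170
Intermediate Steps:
X = -18935725/5344596 (X = -3682*1/1107 + 1047*(-1/4828) = -3682/1107 - 1047/4828 = -18935725/5344596 ≈ -3.5430)
n(I, t) = -3*t (n(I, t) = t - 4*t = -3*t)
1/(n(33, O(d)) + X) = 1/(-3*(-6) - 18935725/5344596) = 1/(18 - 18935725/5344596) = 1/(77267003/5344596) = 5344596/77267003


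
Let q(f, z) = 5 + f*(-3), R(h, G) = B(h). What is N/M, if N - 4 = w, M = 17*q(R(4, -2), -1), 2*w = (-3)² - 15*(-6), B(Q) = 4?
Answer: -107/238 ≈ -0.44958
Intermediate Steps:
R(h, G) = 4
q(f, z) = 5 - 3*f
w = 99/2 (w = ((-3)² - 15*(-6))/2 = (9 + 90)/2 = (½)*99 = 99/2 ≈ 49.500)
M = -119 (M = 17*(5 - 3*4) = 17*(5 - 12) = 17*(-7) = -119)
N = 107/2 (N = 4 + 99/2 = 107/2 ≈ 53.500)
N/M = (107/2)/(-119) = (107/2)*(-1/119) = -107/238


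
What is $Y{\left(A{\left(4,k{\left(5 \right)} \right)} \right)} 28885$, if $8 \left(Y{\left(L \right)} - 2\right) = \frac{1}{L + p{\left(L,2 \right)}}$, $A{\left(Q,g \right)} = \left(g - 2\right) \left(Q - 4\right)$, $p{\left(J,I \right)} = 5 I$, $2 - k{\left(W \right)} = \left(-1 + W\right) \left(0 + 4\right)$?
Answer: $\frac{930097}{16} \approx 58131.0$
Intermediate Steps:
$k{\left(W \right)} = 6 - 4 W$ ($k{\left(W \right)} = 2 - \left(-1 + W\right) \left(0 + 4\right) = 2 - \left(-1 + W\right) 4 = 2 - \left(-4 + 4 W\right) = 6 - 4 W$)
$A{\left(Q,g \right)} = \left(-4 + Q\right) \left(-2 + g\right)$ ($A{\left(Q,g \right)} = \left(-2 + g\right) \left(-4 + Q\right) = \left(-4 + Q\right) \left(-2 + g\right)$)
$Y{\left(L \right)} = 2 + \frac{1}{8 \left(10 + L\right)}$ ($Y{\left(L \right)} = 2 + \frac{1}{8 \left(L + 5 \cdot 2\right)} = 2 + \frac{1}{8 \left(L + 10\right)} = 2 + \frac{1}{8 \left(10 + L\right)}$)
$Y{\left(A{\left(4,k{\left(5 \right)} \right)} \right)} 28885 = \frac{161 + 16 \left(8 - 4 \left(6 - 20\right) - 8 + 4 \left(6 - 20\right)\right)}{8 \left(10 + \left(8 - 4 \left(6 - 20\right) - 8 + 4 \left(6 - 20\right)\right)\right)} 28885 = \frac{161 + 16 \left(8 - -56 - 8 + 4 \left(-14\right)\right)}{8 \left(10 + \left(8 - -56 - 8 + 4 \left(-14\right)\right)\right)} 28885 = \frac{161 + 16 \left(8 + 56 - 8 - 56\right)}{8 \left(10 + \left(8 + 56 - 8 - 56\right)\right)} 28885 = \frac{161 + 16 \cdot 0}{8 \left(10 + 0\right)} 28885 = \frac{161 + 0}{8 \cdot 10} \cdot 28885 = \frac{1}{8} \cdot \frac{1}{10} \cdot 161 \cdot 28885 = \frac{161}{80} \cdot 28885 = \frac{930097}{16}$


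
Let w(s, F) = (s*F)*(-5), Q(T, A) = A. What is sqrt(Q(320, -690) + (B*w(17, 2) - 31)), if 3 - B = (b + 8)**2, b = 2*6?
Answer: sqrt(66769) ≈ 258.40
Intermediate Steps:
b = 12
w(s, F) = -5*F*s (w(s, F) = (F*s)*(-5) = -5*F*s)
B = -397 (B = 3 - (12 + 8)**2 = 3 - 1*20**2 = 3 - 1*400 = 3 - 400 = -397)
sqrt(Q(320, -690) + (B*w(17, 2) - 31)) = sqrt(-690 + (-(-1985)*2*17 - 31)) = sqrt(-690 + (-397*(-170) - 31)) = sqrt(-690 + (67490 - 31)) = sqrt(-690 + 67459) = sqrt(66769)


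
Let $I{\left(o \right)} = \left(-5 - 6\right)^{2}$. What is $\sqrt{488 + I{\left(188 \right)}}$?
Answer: $\sqrt{609} \approx 24.678$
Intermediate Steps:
$I{\left(o \right)} = 121$ ($I{\left(o \right)} = \left(-11\right)^{2} = 121$)
$\sqrt{488 + I{\left(188 \right)}} = \sqrt{488 + 121} = \sqrt{609}$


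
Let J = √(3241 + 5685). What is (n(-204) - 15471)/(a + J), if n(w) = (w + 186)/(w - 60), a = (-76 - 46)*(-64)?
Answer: -221461232/111752553 + 226907*√8926/894020424 ≈ -1.9577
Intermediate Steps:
a = 7808 (a = -122*(-64) = 7808)
n(w) = (186 + w)/(-60 + w)
J = √8926 ≈ 94.478
(n(-204) - 15471)/(a + J) = ((186 - 204)/(-60 - 204) - 15471)/(7808 + √8926) = (-18/(-264) - 15471)/(7808 + √8926) = (-1/264*(-18) - 15471)/(7808 + √8926) = (3/44 - 15471)/(7808 + √8926) = -680721/(44*(7808 + √8926))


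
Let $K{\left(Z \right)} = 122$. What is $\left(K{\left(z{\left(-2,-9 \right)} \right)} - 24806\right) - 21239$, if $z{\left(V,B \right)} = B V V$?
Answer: $-45923$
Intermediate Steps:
$z{\left(V,B \right)} = B V^{2}$
$\left(K{\left(z{\left(-2,-9 \right)} \right)} - 24806\right) - 21239 = \left(122 - 24806\right) - 21239 = -24684 - 21239 = -45923$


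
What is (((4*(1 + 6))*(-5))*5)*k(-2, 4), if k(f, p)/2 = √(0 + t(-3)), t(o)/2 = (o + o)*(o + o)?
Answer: -8400*√2 ≈ -11879.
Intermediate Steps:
t(o) = 8*o² (t(o) = 2*((o + o)*(o + o)) = 2*((2*o)*(2*o)) = 2*(4*o²) = 8*o²)
k(f, p) = 12*√2 (k(f, p) = 2*√(0 + 8*(-3)²) = 2*√(0 + 8*9) = 2*√(0 + 72) = 2*√72 = 2*(6*√2) = 12*√2)
(((4*(1 + 6))*(-5))*5)*k(-2, 4) = (((4*(1 + 6))*(-5))*5)*(12*√2) = (((4*7)*(-5))*5)*(12*√2) = ((28*(-5))*5)*(12*√2) = (-140*5)*(12*√2) = -8400*√2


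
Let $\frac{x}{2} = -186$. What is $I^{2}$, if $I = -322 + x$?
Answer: $481636$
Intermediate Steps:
$x = -372$ ($x = 2 \left(-186\right) = -372$)
$I = -694$ ($I = -322 - 372 = -694$)
$I^{2} = \left(-694\right)^{2} = 481636$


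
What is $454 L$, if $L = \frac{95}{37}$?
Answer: $\frac{43130}{37} \approx 1165.7$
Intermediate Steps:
$L = \frac{95}{37}$ ($L = 95 \cdot \frac{1}{37} = \frac{95}{37} \approx 2.5676$)
$454 L = 454 \cdot \frac{95}{37} = \frac{43130}{37}$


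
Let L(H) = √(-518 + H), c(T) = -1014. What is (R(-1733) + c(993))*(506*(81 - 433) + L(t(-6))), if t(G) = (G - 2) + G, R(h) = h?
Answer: 489273664 - 5494*I*√133 ≈ 4.8927e+8 - 63360.0*I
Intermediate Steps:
t(G) = -2 + 2*G (t(G) = (-2 + G) + G = -2 + 2*G)
(R(-1733) + c(993))*(506*(81 - 433) + L(t(-6))) = (-1733 - 1014)*(506*(81 - 433) + √(-518 + (-2 + 2*(-6)))) = -2747*(506*(-352) + √(-518 + (-2 - 12))) = -2747*(-178112 + √(-518 - 14)) = -2747*(-178112 + √(-532)) = -2747*(-178112 + 2*I*√133) = 489273664 - 5494*I*√133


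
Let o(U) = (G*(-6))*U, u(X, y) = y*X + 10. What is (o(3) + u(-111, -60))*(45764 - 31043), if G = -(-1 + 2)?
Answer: 98454048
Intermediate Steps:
u(X, y) = 10 + X*y (u(X, y) = X*y + 10 = 10 + X*y)
G = -1 (G = -1*1 = -1)
o(U) = 6*U (o(U) = (-1*(-6))*U = 6*U)
(o(3) + u(-111, -60))*(45764 - 31043) = (6*3 + (10 - 111*(-60)))*(45764 - 31043) = (18 + (10 + 6660))*14721 = (18 + 6670)*14721 = 6688*14721 = 98454048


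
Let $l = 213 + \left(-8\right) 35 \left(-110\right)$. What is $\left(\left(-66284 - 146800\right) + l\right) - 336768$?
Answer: $-518839$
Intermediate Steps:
$l = 31013$ ($l = 213 - -30800 = 213 + 30800 = 31013$)
$\left(\left(-66284 - 146800\right) + l\right) - 336768 = \left(\left(-66284 - 146800\right) + 31013\right) - 336768 = \left(-213084 + 31013\right) - 336768 = -182071 - 336768 = -518839$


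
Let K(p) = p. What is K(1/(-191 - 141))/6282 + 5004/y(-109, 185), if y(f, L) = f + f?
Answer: -5218231357/227333016 ≈ -22.954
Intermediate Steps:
y(f, L) = 2*f
K(1/(-191 - 141))/6282 + 5004/y(-109, 185) = 1/(-191 - 141*6282) + 5004/((2*(-109))) = (1/6282)/(-332) + 5004/(-218) = -1/332*1/6282 + 5004*(-1/218) = -1/2085624 - 2502/109 = -5218231357/227333016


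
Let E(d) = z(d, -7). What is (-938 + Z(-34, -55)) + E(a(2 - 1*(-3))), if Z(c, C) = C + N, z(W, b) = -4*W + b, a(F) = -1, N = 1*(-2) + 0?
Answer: -998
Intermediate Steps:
N = -2 (N = -2 + 0 = -2)
z(W, b) = b - 4*W
E(d) = -7 - 4*d
Z(c, C) = -2 + C (Z(c, C) = C - 2 = -2 + C)
(-938 + Z(-34, -55)) + E(a(2 - 1*(-3))) = (-938 + (-2 - 55)) + (-7 - 4*(-1)) = (-938 - 57) + (-7 + 4) = -995 - 3 = -998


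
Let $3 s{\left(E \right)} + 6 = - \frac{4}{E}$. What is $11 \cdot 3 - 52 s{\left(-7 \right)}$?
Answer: $\frac{2669}{21} \approx 127.1$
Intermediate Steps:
$s{\left(E \right)} = -2 - \frac{4}{3 E}$ ($s{\left(E \right)} = -2 + \frac{\left(-4\right) \frac{1}{E}}{3} = -2 - \frac{4}{3 E}$)
$11 \cdot 3 - 52 s{\left(-7 \right)} = 11 \cdot 3 - 52 \left(-2 - \frac{4}{3 \left(-7\right)}\right) = 33 - 52 \left(-2 - - \frac{4}{21}\right) = 33 - 52 \left(-2 + \frac{4}{21}\right) = 33 - - \frac{1976}{21} = 33 + \frac{1976}{21} = \frac{2669}{21}$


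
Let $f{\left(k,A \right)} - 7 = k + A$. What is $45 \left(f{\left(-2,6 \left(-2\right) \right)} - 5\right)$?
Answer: $-540$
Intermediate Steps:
$f{\left(k,A \right)} = 7 + A + k$ ($f{\left(k,A \right)} = 7 + \left(k + A\right) = 7 + \left(A + k\right) = 7 + A + k$)
$45 \left(f{\left(-2,6 \left(-2\right) \right)} - 5\right) = 45 \left(\left(7 + 6 \left(-2\right) - 2\right) - 5\right) = 45 \left(\left(7 - 12 - 2\right) - 5\right) = 45 \left(-7 - 5\right) = 45 \left(-12\right) = -540$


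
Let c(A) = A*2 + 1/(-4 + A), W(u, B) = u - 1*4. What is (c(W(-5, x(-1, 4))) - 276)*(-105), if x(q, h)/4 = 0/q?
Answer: 401415/13 ≈ 30878.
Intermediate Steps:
x(q, h) = 0 (x(q, h) = 4*(0/q) = 4*0 = 0)
W(u, B) = -4 + u (W(u, B) = u - 4 = -4 + u)
c(A) = 1/(-4 + A) + 2*A (c(A) = 2*A + 1/(-4 + A) = 1/(-4 + A) + 2*A)
(c(W(-5, x(-1, 4))) - 276)*(-105) = ((1 - 8*(-4 - 5) + 2*(-4 - 5)²)/(-4 + (-4 - 5)) - 276)*(-105) = ((1 - 8*(-9) + 2*(-9)²)/(-4 - 9) - 276)*(-105) = ((1 + 72 + 2*81)/(-13) - 276)*(-105) = (-(1 + 72 + 162)/13 - 276)*(-105) = (-1/13*235 - 276)*(-105) = (-235/13 - 276)*(-105) = -3823/13*(-105) = 401415/13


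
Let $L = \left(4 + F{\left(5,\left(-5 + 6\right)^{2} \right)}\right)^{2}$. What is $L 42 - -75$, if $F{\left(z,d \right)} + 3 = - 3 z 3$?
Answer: $81387$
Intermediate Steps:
$F{\left(z,d \right)} = -3 - 9 z$ ($F{\left(z,d \right)} = -3 + - 3 z 3 = -3 - 9 z$)
$L = 1936$ ($L = \left(4 - 48\right)^{2} = \left(-44\right)^{2} = 1936$)
$L 42 - -75 = 1936 \cdot 42 - -75 = 81312 + 75 = 81387$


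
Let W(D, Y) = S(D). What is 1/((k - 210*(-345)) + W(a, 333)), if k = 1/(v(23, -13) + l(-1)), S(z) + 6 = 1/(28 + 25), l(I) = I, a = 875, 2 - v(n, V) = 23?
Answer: 1166/84469673 ≈ 1.3804e-5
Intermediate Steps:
v(n, V) = -21 (v(n, V) = 2 - 1*23 = 2 - 23 = -21)
S(z) = -317/53 (S(z) = -6 + 1/(28 + 25) = -6 + 1/53 = -317/53)
k = -1/22 (k = 1/(-21 - 1) = 1/(-22) = -1/22 ≈ -0.045455)
W(D, Y) = -317/53
1/((k - 210*(-345)) + W(a, 333)) = 1/((-1/22 - 210*(-345)) - 317/53) = 1/((-1/22 + 72450) - 317/53) = 1/(1593899/22 - 317/53) = 1/(84469673/1166) = 1166/84469673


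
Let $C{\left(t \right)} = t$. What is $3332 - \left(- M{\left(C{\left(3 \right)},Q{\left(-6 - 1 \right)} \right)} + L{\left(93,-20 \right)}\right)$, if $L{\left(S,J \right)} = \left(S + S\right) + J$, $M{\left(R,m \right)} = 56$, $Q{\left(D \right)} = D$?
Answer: $3222$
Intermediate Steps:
$L{\left(S,J \right)} = J + 2 S$ ($L{\left(S,J \right)} = 2 S + J = J + 2 S$)
$3332 - \left(- M{\left(C{\left(3 \right)},Q{\left(-6 - 1 \right)} \right)} + L{\left(93,-20 \right)}\right) = 3332 + \left(56 - \left(-20 + 2 \cdot 93\right)\right) = 3332 + \left(56 - \left(-20 + 186\right)\right) = 3332 + \left(56 - 166\right) = 3332 - 110 = 3222$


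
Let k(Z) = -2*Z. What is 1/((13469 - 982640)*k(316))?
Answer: 1/612516072 ≈ 1.6326e-9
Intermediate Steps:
1/((13469 - 982640)*k(316)) = 1/((13469 - 982640)*((-2*316))) = 1/(-969171*(-632)) = -1/969171*(-1/632) = 1/612516072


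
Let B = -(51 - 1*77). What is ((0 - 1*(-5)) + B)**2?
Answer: 961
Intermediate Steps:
B = 26 (B = -(51 - 77) = -1*(-26) = 26)
((0 - 1*(-5)) + B)**2 = ((0 - 1*(-5)) + 26)**2 = ((0 + 5) + 26)**2 = (5 + 26)**2 = 31**2 = 961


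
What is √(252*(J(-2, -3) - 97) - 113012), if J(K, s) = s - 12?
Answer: 2*I*√35309 ≈ 375.81*I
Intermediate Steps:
J(K, s) = -12 + s
√(252*(J(-2, -3) - 97) - 113012) = √(252*((-12 - 3) - 97) - 113012) = √(252*(-15 - 97) - 113012) = √(252*(-112) - 113012) = √(-28224 - 113012) = √(-141236) = 2*I*√35309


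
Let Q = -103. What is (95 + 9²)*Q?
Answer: -18128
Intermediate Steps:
(95 + 9²)*Q = (95 + 9²)*(-103) = (95 + 81)*(-103) = 176*(-103) = -18128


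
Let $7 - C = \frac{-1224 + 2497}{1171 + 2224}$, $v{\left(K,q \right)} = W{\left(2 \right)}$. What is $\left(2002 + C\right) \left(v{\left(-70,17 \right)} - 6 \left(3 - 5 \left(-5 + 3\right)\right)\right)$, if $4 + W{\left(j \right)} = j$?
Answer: $- \frac{109108512}{679} \approx -1.6069 \cdot 10^{5}$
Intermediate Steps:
$W{\left(j \right)} = -4 + j$
$v{\left(K,q \right)} = -2$ ($v{\left(K,q \right)} = -4 + 2 = -2$)
$C = \frac{22492}{3395}$ ($C = 7 - \frac{-1224 + 2497}{1171 + 2224} = 7 - \frac{1273}{3395} = \frac{22492}{3395} \approx 6.625$)
$\left(2002 + C\right) \left(v{\left(-70,17 \right)} - 6 \left(3 - 5 \left(-5 + 3\right)\right)\right) = \left(2002 + \frac{22492}{3395}\right) \left(-2 - 6 \left(3 - 5 \left(-5 + 3\right)\right)\right) = \frac{6819282 \left(-2 - 6 \left(3 - -10\right)\right)}{3395} = \frac{6819282 \left(-2 - 6 \left(3 + 10\right)\right)}{3395} = \frac{6819282 \left(-2 - 78\right)}{3395} = \frac{6819282}{3395} \left(-80\right) = - \frac{109108512}{679}$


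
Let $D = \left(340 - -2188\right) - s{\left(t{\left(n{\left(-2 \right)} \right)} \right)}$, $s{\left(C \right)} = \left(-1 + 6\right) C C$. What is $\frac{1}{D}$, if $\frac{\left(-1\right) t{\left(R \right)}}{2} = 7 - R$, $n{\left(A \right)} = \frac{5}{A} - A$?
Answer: $\frac{1}{1403} \approx 0.00071276$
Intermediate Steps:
$n{\left(A \right)} = - A + \frac{5}{A}$
$t{\left(R \right)} = -14 + 2 R$ ($t{\left(R \right)} = - 2 \left(7 - R\right) = -14 + 2 R$)
$s{\left(C \right)} = 5 C^{2}$ ($s{\left(C \right)} = 5 C C = 5 C^{2}$)
$D = 1403$ ($D = \left(340 - -2188\right) - 5 \left(-14 + 2 \left(\left(-1\right) \left(-2\right) + \frac{5}{-2}\right)\right)^{2} = \left(340 + 2188\right) - 5 \left(-14 + 2 \left(2 + 5 \left(- \frac{1}{2}\right)\right)\right)^{2} = 2528 - 5 \left(-14 + 2 \left(2 - \frac{5}{2}\right)\right)^{2} = 2528 - 5 \left(-14 + 2 \left(- \frac{1}{2}\right)\right)^{2} = 2528 - 5 \left(-14 - 1\right)^{2} = 2528 - 5 \left(-15\right)^{2} = 2528 - 5 \cdot 225 = 2528 - 1125 = 1403$)
$\frac{1}{D} = \frac{1}{1403}$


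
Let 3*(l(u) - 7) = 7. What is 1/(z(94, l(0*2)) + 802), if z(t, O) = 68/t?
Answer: 47/37728 ≈ 0.0012458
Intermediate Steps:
l(u) = 28/3 (l(u) = 7 + (1/3)*7 = 7 + 7/3 = 28/3)
1/(z(94, l(0*2)) + 802) = 1/(68/94 + 802) = 1/(68*(1/94) + 802) = 1/(34/47 + 802) = 1/(37728/47) = 47/37728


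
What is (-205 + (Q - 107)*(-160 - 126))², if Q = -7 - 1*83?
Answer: 3151362769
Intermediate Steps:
Q = -90 (Q = -7 - 83 = -90)
(-205 + (Q - 107)*(-160 - 126))² = (-205 + (-90 - 107)*(-160 - 126))² = (-205 - 197*(-286))² = (-205 + 56342)² = 56137² = 3151362769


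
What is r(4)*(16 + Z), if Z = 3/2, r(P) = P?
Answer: 70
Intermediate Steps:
Z = 3/2 (Z = 3*(½) = 3/2 ≈ 1.5000)
r(4)*(16 + Z) = 4*(16 + 3/2) = 4*(35/2) = 70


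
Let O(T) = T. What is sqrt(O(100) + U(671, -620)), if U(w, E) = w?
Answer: sqrt(771) ≈ 27.767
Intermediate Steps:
sqrt(O(100) + U(671, -620)) = sqrt(100 + 671) = sqrt(771)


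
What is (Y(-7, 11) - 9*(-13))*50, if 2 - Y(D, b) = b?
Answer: 5400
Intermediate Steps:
Y(D, b) = 2 - b
(Y(-7, 11) - 9*(-13))*50 = ((2 - 1*11) - 9*(-13))*50 = ((2 - 11) + 117)*50 = (-9 + 117)*50 = 108*50 = 5400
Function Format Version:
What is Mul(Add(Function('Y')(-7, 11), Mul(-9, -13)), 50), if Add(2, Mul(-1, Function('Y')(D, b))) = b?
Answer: 5400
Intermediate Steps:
Function('Y')(D, b) = Add(2, Mul(-1, b))
Mul(Add(Function('Y')(-7, 11), Mul(-9, -13)), 50) = Mul(Add(Add(2, Mul(-1, 11)), Mul(-9, -13)), 50) = Mul(Add(Add(2, -11), 117), 50) = Mul(Add(-9, 117), 50) = Mul(108, 50) = 5400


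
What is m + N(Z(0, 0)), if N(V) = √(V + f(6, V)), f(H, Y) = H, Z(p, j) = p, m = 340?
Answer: 340 + √6 ≈ 342.45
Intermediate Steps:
N(V) = √(6 + V) (N(V) = √(V + 6) = √(6 + V))
m + N(Z(0, 0)) = 340 + √(6 + 0) = 340 + √6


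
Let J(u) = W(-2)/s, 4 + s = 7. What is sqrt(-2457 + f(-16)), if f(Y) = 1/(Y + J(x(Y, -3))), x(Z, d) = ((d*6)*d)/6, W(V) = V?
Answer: I*sqrt(245706)/10 ≈ 49.569*I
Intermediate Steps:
s = 3 (s = -4 + 7 = 3)
x(Z, d) = d**2 (x(Z, d) = ((6*d)*d)*(1/6) = (6*d**2)*(1/6) = d**2)
J(u) = -2/3
f(Y) = 1/(-2/3 + Y) (f(Y) = 1/(Y - 2/3) = 1/(-2/3 + Y))
sqrt(-2457 + f(-16)) = sqrt(-2457 + 3/(-2 + 3*(-16))) = sqrt(-2457 + 3/(-2 - 48)) = sqrt(-2457 + 3/(-50)) = sqrt(-2457 + 3*(-1/50)) = sqrt(-2457 - 3/50) = sqrt(-122853/50) = I*sqrt(245706)/10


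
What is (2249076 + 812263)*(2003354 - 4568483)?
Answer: -7852729447731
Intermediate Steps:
(2249076 + 812263)*(2003354 - 4568483) = 3061339*(-2565129) = -7852729447731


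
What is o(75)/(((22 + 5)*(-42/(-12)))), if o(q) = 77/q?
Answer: 22/2025 ≈ 0.010864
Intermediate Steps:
o(75)/(((22 + 5)*(-42/(-12)))) = (77/75)/(((22 + 5)*(-42/(-12)))) = (77*(1/75))/((27*(-42*(-1/12)))) = 77/(75*((27*(7/2)))) = 77/(75*(189/2)) = (77/75)*(2/189) = 22/2025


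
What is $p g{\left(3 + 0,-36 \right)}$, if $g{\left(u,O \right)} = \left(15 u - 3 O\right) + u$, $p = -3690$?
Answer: $-575640$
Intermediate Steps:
$g{\left(u,O \right)} = - 3 O + 16 u$ ($g{\left(u,O \right)} = \left(- 3 O + 15 u\right) + u = - 3 O + 16 u$)
$p g{\left(3 + 0,-36 \right)} = - 3690 \left(\left(-3\right) \left(-36\right) + 16 \left(3 + 0\right)\right) = - 3690 \left(108 + 16 \cdot 3\right) = - 3690 \left(108 + 48\right) = \left(-3690\right) 156 = -575640$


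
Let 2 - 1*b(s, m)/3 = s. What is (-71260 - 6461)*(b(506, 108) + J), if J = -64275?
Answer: 5113031427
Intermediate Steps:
b(s, m) = 6 - 3*s
(-71260 - 6461)*(b(506, 108) + J) = (-71260 - 6461)*((6 - 3*506) - 64275) = -77721*((6 - 1518) - 64275) = -77721*(-1512 - 64275) = -77721*(-65787) = 5113031427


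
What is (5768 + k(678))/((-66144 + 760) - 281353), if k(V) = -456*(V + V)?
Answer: 612568/346737 ≈ 1.7667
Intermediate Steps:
k(V) = -912*V
(5768 + k(678))/((-66144 + 760) - 281353) = (5768 - 912*678)/((-66144 + 760) - 281353) = (5768 - 618336)/(-65384 - 281353) = -612568/(-346737) = -612568*(-1/346737) = 612568/346737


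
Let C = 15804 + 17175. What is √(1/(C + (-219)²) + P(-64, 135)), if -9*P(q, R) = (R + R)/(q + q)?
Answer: √6142152135/161880 ≈ 0.48414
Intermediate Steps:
P(q, R) = -R/(9*q) (P(q, R) = -(R + R)/(9*(q + q)) = -2*R/(9*(2*q)) = -2*R*1/(2*q)/9 = -R/(9*q))
C = 32979
√(1/(C + (-219)²) + P(-64, 135)) = √(1/(32979 + (-219)²) - ⅑*135/(-64)) = √(1/(32979 + 47961) - ⅑*135*(-1/64)) = √(1/80940 + 15/64) = √(303541/1295040) = √6142152135/161880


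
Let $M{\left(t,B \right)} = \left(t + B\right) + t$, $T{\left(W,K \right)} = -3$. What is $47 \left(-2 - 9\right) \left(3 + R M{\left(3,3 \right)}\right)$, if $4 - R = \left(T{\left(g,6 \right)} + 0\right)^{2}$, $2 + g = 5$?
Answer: $21714$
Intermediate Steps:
$g = 3$ ($g = -2 + 5 = 3$)
$M{\left(t,B \right)} = B + 2 t$ ($M{\left(t,B \right)} = \left(B + t\right) + t = B + 2 t$)
$R = -5$ ($R = 4 - \left(-3 + 0\right)^{2} = 4 - \left(-3\right)^{2} = 4 - 9 = -5$)
$47 \left(-2 - 9\right) \left(3 + R M{\left(3,3 \right)}\right) = 47 \left(-2 - 9\right) \left(3 - 5 \left(3 + 2 \cdot 3\right)\right) = 47 \left(-11\right) \left(3 - 5 \left(3 + 6\right)\right) = - 517 \left(3 - 45\right) = \left(-517\right) \left(-42\right) = 21714$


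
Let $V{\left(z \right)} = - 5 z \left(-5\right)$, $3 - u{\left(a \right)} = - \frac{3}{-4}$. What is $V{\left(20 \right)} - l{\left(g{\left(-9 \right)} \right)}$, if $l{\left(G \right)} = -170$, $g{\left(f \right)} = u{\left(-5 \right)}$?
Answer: $670$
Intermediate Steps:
$u{\left(a \right)} = \frac{9}{4}$ ($u{\left(a \right)} = 3 - - \frac{3}{-4} = 3 - \left(-3\right) \left(- \frac{1}{4}\right) = 3 - \frac{3}{4} = \frac{9}{4}$)
$g{\left(f \right)} = \frac{9}{4}$
$V{\left(z \right)} = 25 z$
$V{\left(20 \right)} - l{\left(g{\left(-9 \right)} \right)} = 25 \cdot 20 - -170 = 500 + 170 = 670$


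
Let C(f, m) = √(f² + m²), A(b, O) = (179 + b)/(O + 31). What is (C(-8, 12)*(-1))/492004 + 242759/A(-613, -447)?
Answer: 50493872/217 - √13/123001 ≈ 2.3269e+5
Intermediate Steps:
A(b, O) = (179 + b)/(31 + O)
(C(-8, 12)*(-1))/492004 + 242759/A(-613, -447) = (√((-8)² + 12²)*(-1))/492004 + 242759/(((179 - 613)/(31 - 447))) = (√(64 + 144)*(-1))*(1/492004) + 242759/((-434/(-416))) = (√208*(-1))*(1/492004) + 242759/((-1/416*(-434))) = ((4*√13)*(-1))*(1/492004) + 242759/(217/208) = -4*√13*(1/492004) + 242759*(208/217) = -√13/123001 + 50493872/217 = 50493872/217 - √13/123001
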